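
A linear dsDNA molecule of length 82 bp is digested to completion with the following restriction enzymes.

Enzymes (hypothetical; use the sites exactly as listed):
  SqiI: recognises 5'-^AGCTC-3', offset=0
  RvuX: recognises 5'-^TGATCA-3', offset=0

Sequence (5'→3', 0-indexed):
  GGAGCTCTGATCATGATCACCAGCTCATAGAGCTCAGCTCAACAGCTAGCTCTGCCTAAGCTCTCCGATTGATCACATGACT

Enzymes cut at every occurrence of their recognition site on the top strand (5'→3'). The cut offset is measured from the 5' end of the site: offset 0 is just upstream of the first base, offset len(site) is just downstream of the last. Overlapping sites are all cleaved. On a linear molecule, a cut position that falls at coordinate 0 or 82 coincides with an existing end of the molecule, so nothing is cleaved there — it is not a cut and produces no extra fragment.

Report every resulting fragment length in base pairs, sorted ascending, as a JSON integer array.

[2,5,5,6,8,9,11,11,12,13]

Per-enzyme occurrences:
  SqiI (AGCTC, off=0): starts [2, 21, 30, 35, 47, 58] → cuts [2, 21, 30, 35, 47, 58]
  RvuX (TGATCA, off=0): starts [7, 13, 69] → cuts [7, 13, 69]

Pooled cuts: [2, 7, 13, 21, 30, 35, 47, 58, 69]

Fragment lengths:
  [0,2): 2 bp
  [2,7): 5 bp
  [7,13): 6 bp
  [13,21): 8 bp
  [21,30): 9 bp
  [30,35): 5 bp
  [35,47): 12 bp
  [47,58): 11 bp
  [58,69): 11 bp
  [69,82): 13 bp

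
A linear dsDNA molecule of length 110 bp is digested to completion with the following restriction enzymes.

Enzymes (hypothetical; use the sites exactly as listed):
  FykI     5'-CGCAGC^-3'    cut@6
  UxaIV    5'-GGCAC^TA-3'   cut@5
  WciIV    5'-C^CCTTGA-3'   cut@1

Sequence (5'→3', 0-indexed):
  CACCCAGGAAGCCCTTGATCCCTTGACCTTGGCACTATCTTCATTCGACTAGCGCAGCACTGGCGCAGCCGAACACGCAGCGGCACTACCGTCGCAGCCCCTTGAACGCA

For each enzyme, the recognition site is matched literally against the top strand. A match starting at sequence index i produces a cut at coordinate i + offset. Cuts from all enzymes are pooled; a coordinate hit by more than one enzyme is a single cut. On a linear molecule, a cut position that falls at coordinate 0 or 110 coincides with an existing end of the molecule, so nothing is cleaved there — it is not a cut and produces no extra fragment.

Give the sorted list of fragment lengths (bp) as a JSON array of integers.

[1,5,8,11,11,12,12,12,15,23]

Per-enzyme occurrences:
  FykI (CGCAGC, off=6): starts [52, 63, 75, 92] → cuts [58, 69, 81, 98]
  UxaIV (GGCACTA, off=5): starts [30, 81] → cuts [35, 86]
  WciIV (CCCTTGA, off=1): starts [11, 19, 98] → cuts [12, 20, 99]

Pooled cuts: [12, 20, 35, 58, 69, 81, 86, 98, 99]

Fragments:
  [0,12): 12 bp
  [12,20): 8 bp
  [20,35): 15 bp
  [35,58): 23 bp
  [58,69): 11 bp
  [69,81): 12 bp
  [81,86): 5 bp
  [86,98): 12 bp
  [98,99): 1 bp
  [99,110): 11 bp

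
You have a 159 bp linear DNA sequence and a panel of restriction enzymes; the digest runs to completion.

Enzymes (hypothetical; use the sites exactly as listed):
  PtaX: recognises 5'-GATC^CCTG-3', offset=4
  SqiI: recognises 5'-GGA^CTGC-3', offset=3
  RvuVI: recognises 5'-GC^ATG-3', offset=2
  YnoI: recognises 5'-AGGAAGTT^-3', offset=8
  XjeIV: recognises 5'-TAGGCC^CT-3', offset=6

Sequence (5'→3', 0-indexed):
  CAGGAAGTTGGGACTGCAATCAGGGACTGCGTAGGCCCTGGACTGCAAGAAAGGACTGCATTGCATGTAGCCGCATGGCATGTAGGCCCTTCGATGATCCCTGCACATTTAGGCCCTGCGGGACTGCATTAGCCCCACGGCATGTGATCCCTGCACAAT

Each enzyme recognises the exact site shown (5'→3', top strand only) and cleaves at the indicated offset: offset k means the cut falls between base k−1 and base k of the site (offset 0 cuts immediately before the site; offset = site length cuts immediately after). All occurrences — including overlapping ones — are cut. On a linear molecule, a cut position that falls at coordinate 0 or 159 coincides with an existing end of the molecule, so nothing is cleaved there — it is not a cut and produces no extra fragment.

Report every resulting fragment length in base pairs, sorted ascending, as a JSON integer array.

[4,5,5,8,8,9,9,9,10,10,11,11,13,13,16,18]

Site scan:
  PtaX GATCCCTG/4: at [95, 145] ⇒ [99, 149]
  SqiI GGACTGC/3: at [10, 23, 39, 52, 120] ⇒ [13, 26, 42, 55, 123]
  RvuVI GCATG/2: at [62, 72, 77, 139] ⇒ [64, 74, 79, 141]
  YnoI AGGAAGTT/8: at [1] ⇒ [9]
  XjeIV TAGGCCCT/6: at [31, 82, 109] ⇒ [37, 88, 115]

All cut coordinates (distinct, sorted): [9, 13, 26, 37, 42, 55, 64, 74, 79, 88, 99, 115, 123, 141, 149]

Fragment lengths:
  [0,9): 9 bp
  [9,13): 4 bp
  [13,26): 13 bp
  [26,37): 11 bp
  [37,42): 5 bp
  [42,55): 13 bp
  [55,64): 9 bp
  [64,74): 10 bp
  [74,79): 5 bp
  [79,88): 9 bp
  [88,99): 11 bp
  [99,115): 16 bp
  [115,123): 8 bp
  [123,141): 18 bp
  [141,149): 8 bp
  [149,159): 10 bp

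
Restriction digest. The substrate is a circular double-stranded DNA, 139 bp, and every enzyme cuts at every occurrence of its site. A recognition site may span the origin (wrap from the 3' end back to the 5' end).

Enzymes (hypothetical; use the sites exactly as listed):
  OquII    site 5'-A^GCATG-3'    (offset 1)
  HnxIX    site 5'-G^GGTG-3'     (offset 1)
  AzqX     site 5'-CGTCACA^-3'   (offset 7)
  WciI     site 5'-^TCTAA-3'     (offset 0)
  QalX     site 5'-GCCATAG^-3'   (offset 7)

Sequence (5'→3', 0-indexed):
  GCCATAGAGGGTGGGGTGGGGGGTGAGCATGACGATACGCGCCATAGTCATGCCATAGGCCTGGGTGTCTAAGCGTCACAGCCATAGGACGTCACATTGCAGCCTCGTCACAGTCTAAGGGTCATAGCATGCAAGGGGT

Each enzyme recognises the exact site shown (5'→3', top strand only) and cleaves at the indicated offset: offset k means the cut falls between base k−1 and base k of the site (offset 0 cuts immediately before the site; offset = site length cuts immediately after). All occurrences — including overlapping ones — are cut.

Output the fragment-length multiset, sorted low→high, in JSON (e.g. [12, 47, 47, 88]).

[1,2,4,5,5,5,7,7,9,10,10,11,13,13,16,21]

Per-enzyme occurrences:
  OquII (AGCATG, off=1): starts [25, 125] → cuts [26, 126]
  HnxIX (GGGTG, off=1): starts [8, 13, 20, 62, 135] → cuts [9, 14, 21, 63, 136]
  AzqX (CGTCACA, off=7): starts [73, 89, 105] → cuts [80, 96, 112]
  WciI (TCTAA, off=0): starts [67, 113] → cuts [67, 113]
  QalX (GCCATAG, off=7): starts [0, 40, 51, 80] → cuts [7, 47, 58, 87]

Pooled cuts: [7, 9, 14, 21, 26, 47, 58, 63, 67, 80, 87, 96, 112, 113, 126, 136]

Fragment lengths:
  7→9: 2 bp
  9→14: 5 bp
  14→21: 7 bp
  21→26: 5 bp
  26→47: 21 bp
  47→58: 11 bp
  58→63: 5 bp
  63→67: 4 bp
  67→80: 13 bp
  80→87: 7 bp
  87→96: 9 bp
  96→112: 16 bp
  112→113: 1 bp
  113→126: 13 bp
  126→136: 10 bp
  136→7 (wrap): 139-136+7 = 10 bp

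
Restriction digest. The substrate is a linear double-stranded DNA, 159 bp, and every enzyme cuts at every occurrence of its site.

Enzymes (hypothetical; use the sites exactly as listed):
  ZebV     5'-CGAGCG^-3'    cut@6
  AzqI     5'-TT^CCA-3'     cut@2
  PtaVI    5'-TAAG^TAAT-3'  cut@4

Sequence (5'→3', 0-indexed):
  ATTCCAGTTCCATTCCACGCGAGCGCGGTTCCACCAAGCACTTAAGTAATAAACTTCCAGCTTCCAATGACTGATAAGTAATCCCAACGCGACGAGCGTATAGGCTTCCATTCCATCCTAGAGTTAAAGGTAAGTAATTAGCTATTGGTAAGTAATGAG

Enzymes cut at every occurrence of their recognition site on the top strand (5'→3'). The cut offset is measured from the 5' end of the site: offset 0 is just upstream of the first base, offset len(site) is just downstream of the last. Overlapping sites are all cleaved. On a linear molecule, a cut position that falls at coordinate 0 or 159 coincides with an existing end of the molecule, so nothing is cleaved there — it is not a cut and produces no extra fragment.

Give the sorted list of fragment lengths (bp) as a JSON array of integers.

Per-enzyme occurrences:
  ZebV CGAGCG/6: at [19, 92] ⇒ [25, 98]
  AzqI TTCCA/2: at [1, 7, 12, 28, 54, 61, 105, 110] ⇒ [3, 9, 14, 30, 56, 63, 107, 112]
  PtaVI TAAGTAAT/4: at [42, 74, 130, 148] ⇒ [46, 78, 134, 152]

All cut coordinates (distinct, sorted): [3, 9, 14, 25, 30, 46, 56, 63, 78, 98, 107, 112, 134, 152]

Fragment lengths:
  [0,3): 3 bp
  [3,9): 6 bp
  [9,14): 5 bp
  [14,25): 11 bp
  [25,30): 5 bp
  [30,46): 16 bp
  [46,56): 10 bp
  [56,63): 7 bp
  [63,78): 15 bp
  [78,98): 20 bp
  [98,107): 9 bp
  [107,112): 5 bp
  [112,134): 22 bp
  [134,152): 18 bp
  [152,159): 7 bp

[3,5,5,5,6,7,7,9,10,11,15,16,18,20,22]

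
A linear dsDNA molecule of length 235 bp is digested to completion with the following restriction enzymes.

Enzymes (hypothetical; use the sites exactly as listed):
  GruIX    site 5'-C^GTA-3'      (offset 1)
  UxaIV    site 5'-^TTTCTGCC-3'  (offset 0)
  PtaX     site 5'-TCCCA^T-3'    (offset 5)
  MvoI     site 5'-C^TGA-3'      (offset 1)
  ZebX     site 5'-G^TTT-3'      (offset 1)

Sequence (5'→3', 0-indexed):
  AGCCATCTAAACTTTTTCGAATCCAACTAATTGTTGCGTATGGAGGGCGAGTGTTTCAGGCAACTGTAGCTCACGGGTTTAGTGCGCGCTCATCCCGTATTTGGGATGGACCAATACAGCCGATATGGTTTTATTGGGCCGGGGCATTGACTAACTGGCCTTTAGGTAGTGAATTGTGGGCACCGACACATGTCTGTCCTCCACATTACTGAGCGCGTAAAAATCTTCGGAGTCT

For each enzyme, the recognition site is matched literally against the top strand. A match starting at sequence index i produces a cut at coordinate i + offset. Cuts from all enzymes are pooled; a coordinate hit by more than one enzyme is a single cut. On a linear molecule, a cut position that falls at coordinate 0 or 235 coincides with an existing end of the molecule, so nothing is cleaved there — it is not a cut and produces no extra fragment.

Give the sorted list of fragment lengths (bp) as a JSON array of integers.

Scan for sites:
  GruIX (CGTA, off=1): starts [36, 95, 215] → cuts [37, 96, 216]
  UxaIV (TTTCTGCC, off=0): no sites
  PtaX (TCCCAT, off=5): no sites
  MvoI (CTGA, off=1): starts [208] → cuts [209]
  ZebX (GTTT, off=1): starts [52, 76, 127] → cuts [53, 77, 128]

All cut coordinates (distinct, sorted): [37, 53, 77, 96, 128, 209, 216]

Fragment lengths:
  [0,37): 37 bp
  [37,53): 16 bp
  [53,77): 24 bp
  [77,96): 19 bp
  [96,128): 32 bp
  [128,209): 81 bp
  [209,216): 7 bp
  [216,235): 19 bp

[7,16,19,19,24,32,37,81]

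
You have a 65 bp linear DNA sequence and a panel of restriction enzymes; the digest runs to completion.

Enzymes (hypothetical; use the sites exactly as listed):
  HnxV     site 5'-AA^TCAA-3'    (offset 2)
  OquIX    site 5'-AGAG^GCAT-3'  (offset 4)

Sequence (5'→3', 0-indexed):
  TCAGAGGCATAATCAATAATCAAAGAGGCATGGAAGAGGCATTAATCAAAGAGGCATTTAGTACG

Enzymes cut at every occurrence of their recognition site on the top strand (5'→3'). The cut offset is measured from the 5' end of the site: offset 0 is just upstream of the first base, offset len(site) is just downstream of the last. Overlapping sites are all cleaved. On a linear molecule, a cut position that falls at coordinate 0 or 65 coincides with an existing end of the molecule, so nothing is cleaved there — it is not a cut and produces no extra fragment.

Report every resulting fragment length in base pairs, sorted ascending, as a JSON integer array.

Per-enzyme occurrences:
  HnxV (AATCAA, off=2): starts [10, 17, 43] → cuts [12, 19, 45]
  OquIX (AGAGGCAT, off=4): starts [2, 23, 34, 49] → cuts [6, 27, 38, 53]

All cut coordinates (distinct, sorted): [6, 12, 19, 27, 38, 45, 53]

Fragments:
  [0,6): 6 bp
  [6,12): 6 bp
  [12,19): 7 bp
  [19,27): 8 bp
  [27,38): 11 bp
  [38,45): 7 bp
  [45,53): 8 bp
  [53,65): 12 bp

[6,6,7,7,8,8,11,12]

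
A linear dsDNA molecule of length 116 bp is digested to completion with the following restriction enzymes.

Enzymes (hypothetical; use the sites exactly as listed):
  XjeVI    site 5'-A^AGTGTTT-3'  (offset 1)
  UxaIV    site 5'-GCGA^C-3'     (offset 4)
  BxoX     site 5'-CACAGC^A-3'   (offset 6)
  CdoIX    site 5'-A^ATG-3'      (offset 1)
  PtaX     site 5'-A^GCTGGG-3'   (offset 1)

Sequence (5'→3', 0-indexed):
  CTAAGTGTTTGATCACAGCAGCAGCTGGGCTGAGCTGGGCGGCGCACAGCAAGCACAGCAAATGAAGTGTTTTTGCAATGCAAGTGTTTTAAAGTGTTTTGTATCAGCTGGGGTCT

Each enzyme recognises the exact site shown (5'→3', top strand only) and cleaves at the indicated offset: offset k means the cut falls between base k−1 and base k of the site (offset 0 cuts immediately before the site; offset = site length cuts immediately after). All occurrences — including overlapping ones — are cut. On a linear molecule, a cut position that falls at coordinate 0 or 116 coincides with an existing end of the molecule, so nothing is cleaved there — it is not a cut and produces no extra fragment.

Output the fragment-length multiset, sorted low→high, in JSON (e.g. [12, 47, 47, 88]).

Site scan:
  XjeVI AAGTGTTT/1: at [2, 64, 81, 91] ⇒ [3, 65, 82, 92]
  UxaIV (GCGAC, off=4): no sites
  BxoX CACAGCA/6: at [13, 44, 53] ⇒ [19, 50, 59]
  CdoIX AATG/1: at [60, 76] ⇒ [61, 77]
  PtaX AGCTGGG/1: at [22, 32, 105] ⇒ [23, 33, 106]

Pooled cuts: [3, 19, 23, 33, 50, 59, 61, 65, 77, 82, 92, 106]

Fragment lengths:
  [0,3): 3 bp
  [3,19): 16 bp
  [19,23): 4 bp
  [23,33): 10 bp
  [33,50): 17 bp
  [50,59): 9 bp
  [59,61): 2 bp
  [61,65): 4 bp
  [65,77): 12 bp
  [77,82): 5 bp
  [82,92): 10 bp
  [92,106): 14 bp
  [106,116): 10 bp

[2,3,4,4,5,9,10,10,10,12,14,16,17]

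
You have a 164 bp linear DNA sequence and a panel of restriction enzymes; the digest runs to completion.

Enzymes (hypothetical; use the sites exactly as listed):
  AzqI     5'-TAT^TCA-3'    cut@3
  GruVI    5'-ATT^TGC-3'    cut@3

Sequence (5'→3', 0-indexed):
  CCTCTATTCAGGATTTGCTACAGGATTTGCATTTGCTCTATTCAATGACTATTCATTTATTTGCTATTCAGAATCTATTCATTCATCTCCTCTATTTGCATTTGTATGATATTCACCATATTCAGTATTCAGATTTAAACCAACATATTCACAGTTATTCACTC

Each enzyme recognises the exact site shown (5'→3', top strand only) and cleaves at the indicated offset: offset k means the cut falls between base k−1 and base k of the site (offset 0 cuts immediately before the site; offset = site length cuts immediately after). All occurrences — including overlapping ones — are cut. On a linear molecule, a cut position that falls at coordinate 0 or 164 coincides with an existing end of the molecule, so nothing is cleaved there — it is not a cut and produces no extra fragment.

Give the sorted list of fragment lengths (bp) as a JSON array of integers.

[6,6,6,7,7,8,8,9,9,10,11,11,12,16,18,20]

Scan for sites:
  AzqI (TATTCA, off=3): starts [4, 38, 49, 64, 75, 109, 118, 125, 145, 155] → cuts [7, 41, 52, 67, 78, 112, 121, 128, 148, 158]
  GruVI (ATTTGC, off=3): starts [12, 24, 30, 58, 93] → cuts [15, 27, 33, 61, 96]

Pooled cuts: [7, 15, 27, 33, 41, 52, 61, 67, 78, 96, 112, 121, 128, 148, 158]

Fragments:
  [0,7): 7 bp
  [7,15): 8 bp
  [15,27): 12 bp
  [27,33): 6 bp
  [33,41): 8 bp
  [41,52): 11 bp
  [52,61): 9 bp
  [61,67): 6 bp
  [67,78): 11 bp
  [78,96): 18 bp
  [96,112): 16 bp
  [112,121): 9 bp
  [121,128): 7 bp
  [128,148): 20 bp
  [148,158): 10 bp
  [158,164): 6 bp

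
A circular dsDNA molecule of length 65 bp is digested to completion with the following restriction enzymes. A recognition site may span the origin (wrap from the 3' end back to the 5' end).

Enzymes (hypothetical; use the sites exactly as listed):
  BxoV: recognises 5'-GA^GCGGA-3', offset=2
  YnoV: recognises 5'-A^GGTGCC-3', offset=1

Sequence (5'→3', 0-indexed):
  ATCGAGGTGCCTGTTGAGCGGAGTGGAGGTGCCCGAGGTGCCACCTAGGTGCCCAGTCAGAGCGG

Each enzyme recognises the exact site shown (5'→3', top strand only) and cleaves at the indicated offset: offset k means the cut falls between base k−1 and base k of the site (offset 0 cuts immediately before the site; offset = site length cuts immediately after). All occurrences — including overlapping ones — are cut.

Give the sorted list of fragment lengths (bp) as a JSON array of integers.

[9,9,10,11,12,14]

Site scan:
  BxoV (GAGCGGA, off=2): starts [15, 59] → cuts [17, 61]
  YnoV (AGGTGCC, off=1): starts [4, 26, 35, 46] → cuts [5, 27, 36, 47]

All cut coordinates (distinct, sorted): [5, 17, 27, 36, 47, 61]

Fragment lengths:
  5→17: 12 bp
  17→27: 10 bp
  27→36: 9 bp
  36→47: 11 bp
  47→61: 14 bp
  61→5 (wrap): 65-61+5 = 9 bp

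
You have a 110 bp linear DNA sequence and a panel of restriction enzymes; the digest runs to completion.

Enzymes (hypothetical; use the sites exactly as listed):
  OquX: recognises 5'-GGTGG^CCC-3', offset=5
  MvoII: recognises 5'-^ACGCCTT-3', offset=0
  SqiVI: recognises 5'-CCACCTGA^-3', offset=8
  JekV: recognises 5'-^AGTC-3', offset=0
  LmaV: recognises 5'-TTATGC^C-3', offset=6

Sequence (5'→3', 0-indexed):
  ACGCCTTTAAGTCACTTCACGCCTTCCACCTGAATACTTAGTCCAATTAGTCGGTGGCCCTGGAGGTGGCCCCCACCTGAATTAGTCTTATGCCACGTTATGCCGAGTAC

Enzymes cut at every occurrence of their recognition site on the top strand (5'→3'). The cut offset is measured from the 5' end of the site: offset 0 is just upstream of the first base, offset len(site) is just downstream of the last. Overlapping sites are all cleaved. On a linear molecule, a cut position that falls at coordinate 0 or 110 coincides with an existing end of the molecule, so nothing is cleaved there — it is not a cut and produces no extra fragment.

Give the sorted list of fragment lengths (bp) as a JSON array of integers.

Site scan:
  OquX GGTGGCCC/5: at [52, 64] ⇒ [57, 69]
  MvoII ACGCCTT/0: at [0, 18] ⇒ [18] (position 0 is a terminus of the linear molecule — no cut)
  SqiVI CCACCTGA/8: at [25, 72] ⇒ [33, 80]
  JekV AGTC/0: at [9, 39, 48, 83] ⇒ [9, 39, 48, 83]
  LmaV TTATGCC/6: at [87, 97] ⇒ [93, 103]

Pooled cuts: [9, 18, 33, 39, 48, 57, 69, 80, 83, 93, 103]

Fragment lengths:
  [0,9): 9 bp
  [9,18): 9 bp
  [18,33): 15 bp
  [33,39): 6 bp
  [39,48): 9 bp
  [48,57): 9 bp
  [57,69): 12 bp
  [69,80): 11 bp
  [80,83): 3 bp
  [83,93): 10 bp
  [93,103): 10 bp
  [103,110): 7 bp

[3,6,7,9,9,9,9,10,10,11,12,15]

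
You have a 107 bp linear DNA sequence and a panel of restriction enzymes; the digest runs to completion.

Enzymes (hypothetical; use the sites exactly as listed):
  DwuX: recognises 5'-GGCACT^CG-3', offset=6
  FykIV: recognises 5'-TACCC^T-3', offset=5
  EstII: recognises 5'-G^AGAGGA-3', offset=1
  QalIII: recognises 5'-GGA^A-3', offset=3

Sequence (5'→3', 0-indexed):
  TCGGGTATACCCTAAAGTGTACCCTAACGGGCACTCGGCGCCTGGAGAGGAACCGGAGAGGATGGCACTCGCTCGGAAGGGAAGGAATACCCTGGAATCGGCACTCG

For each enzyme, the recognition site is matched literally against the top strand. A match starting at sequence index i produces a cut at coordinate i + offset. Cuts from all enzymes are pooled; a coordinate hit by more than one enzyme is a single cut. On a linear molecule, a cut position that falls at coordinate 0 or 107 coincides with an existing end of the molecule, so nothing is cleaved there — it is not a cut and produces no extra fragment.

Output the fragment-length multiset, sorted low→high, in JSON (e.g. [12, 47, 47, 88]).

[2,4,4,5,5,6,6,8,9,10,11,12,12,13]

Per-enzyme occurrences:
  DwuX (GGCACTCG, off=6): starts [29, 63, 99] → cuts [35, 69, 105]
  FykIV (TACCCT, off=5): starts [7, 19, 87] → cuts [12, 24, 92]
  EstII (GAGAGGA, off=1): starts [44, 55] → cuts [45, 56]
  QalIII (GGAA, off=3): starts [48, 74, 79, 83, 93] → cuts [51, 77, 82, 86, 96]

Pooled cuts: [12, 24, 35, 45, 51, 56, 69, 77, 82, 86, 92, 96, 105]

Fragments:
  [0,12): 12 bp
  [12,24): 12 bp
  [24,35): 11 bp
  [35,45): 10 bp
  [45,51): 6 bp
  [51,56): 5 bp
  [56,69): 13 bp
  [69,77): 8 bp
  [77,82): 5 bp
  [82,86): 4 bp
  [86,92): 6 bp
  [92,96): 4 bp
  [96,105): 9 bp
  [105,107): 2 bp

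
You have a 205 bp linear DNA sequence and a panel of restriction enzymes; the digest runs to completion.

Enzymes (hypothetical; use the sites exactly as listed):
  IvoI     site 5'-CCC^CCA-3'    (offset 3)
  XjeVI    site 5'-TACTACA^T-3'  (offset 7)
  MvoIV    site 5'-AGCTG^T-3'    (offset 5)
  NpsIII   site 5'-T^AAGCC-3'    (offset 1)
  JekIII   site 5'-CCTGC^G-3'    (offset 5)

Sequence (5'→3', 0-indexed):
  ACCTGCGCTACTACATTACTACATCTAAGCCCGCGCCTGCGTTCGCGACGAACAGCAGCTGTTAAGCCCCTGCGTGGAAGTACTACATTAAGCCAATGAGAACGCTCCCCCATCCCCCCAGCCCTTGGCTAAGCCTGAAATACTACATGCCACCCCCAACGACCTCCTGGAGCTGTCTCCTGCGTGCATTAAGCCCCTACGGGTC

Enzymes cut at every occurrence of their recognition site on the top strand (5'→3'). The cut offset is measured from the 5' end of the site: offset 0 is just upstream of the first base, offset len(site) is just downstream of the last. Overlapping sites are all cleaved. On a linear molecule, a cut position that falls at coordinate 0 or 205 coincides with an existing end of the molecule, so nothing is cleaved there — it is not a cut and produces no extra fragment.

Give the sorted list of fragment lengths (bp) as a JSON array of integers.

[2,2,3,6,7,8,8,8,8,9,10,13,14,14,15,17,20,20,21]

Site scan:
  IvoI (CCCCCA, off=3): starts [106, 114, 152] → cuts [109, 117, 155]
  XjeVI (TACTACAT, off=7): starts [8, 16, 80, 140] → cuts [15, 23, 87, 147]
  MvoIV (AGCTGT, off=5): starts [56, 170] → cuts [61, 175]
  NpsIII (TAAGCC, off=1): starts [25, 62, 88, 129, 189] → cuts [26, 63, 89, 130, 190]
  JekIII (CCTGCG, off=5): starts [1, 35, 68, 178] → cuts [6, 40, 73, 183]

All cut coordinates (distinct, sorted): [6, 15, 23, 26, 40, 61, 63, 73, 87, 89, 109, 117, 130, 147, 155, 175, 183, 190]

Fragments:
  [0,6): 6 bp
  [6,15): 9 bp
  [15,23): 8 bp
  [23,26): 3 bp
  [26,40): 14 bp
  [40,61): 21 bp
  [61,63): 2 bp
  [63,73): 10 bp
  [73,87): 14 bp
  [87,89): 2 bp
  [89,109): 20 bp
  [109,117): 8 bp
  [117,130): 13 bp
  [130,147): 17 bp
  [147,155): 8 bp
  [155,175): 20 bp
  [175,183): 8 bp
  [183,190): 7 bp
  [190,205): 15 bp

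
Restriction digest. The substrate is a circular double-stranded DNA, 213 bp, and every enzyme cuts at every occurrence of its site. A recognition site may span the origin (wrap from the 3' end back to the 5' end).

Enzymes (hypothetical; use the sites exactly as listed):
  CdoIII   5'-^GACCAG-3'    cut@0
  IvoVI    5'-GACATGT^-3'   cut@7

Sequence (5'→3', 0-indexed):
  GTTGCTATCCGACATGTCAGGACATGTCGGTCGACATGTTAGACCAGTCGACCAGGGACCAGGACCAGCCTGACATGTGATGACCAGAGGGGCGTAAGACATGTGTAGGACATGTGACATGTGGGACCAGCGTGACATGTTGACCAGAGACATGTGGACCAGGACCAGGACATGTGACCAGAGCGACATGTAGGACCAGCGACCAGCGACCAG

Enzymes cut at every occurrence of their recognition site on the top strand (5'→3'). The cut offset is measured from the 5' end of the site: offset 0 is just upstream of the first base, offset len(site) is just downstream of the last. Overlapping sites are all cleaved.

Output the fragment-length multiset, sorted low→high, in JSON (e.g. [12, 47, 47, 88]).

[1,1,2,2,2,3,6,6,7,7,7,7,8,10,11,12,13,14,16,16,16,23,23]

Scan for sites:
  CdoIII (GACCAG, off=0): starts [41, 49, 56, 62, 81, 124, 141, 156, 162, 175, 193, 200, 207] → cuts [41, 49, 56, 62, 81, 124, 141, 156, 162, 175, 193, 200, 207]
  IvoVI (GACATGT, off=7): starts [10, 20, 32, 71, 97, 108, 115, 133, 148, 168, 184] → cuts [17, 27, 39, 78, 104, 115, 122, 140, 155, 175, 191]

All cut coordinates (distinct, sorted): [17, 27, 39, 41, 49, 56, 62, 78, 81, 104, 115, 122, 124, 140, 141, 155, 156, 162, 175, 191, 193, 200, 207]

Fragment lengths:
  17→27: 10 bp
  27→39: 12 bp
  39→41: 2 bp
  41→49: 8 bp
  49→56: 7 bp
  56→62: 6 bp
  62→78: 16 bp
  78→81: 3 bp
  81→104: 23 bp
  104→115: 11 bp
  115→122: 7 bp
  122→124: 2 bp
  124→140: 16 bp
  140→141: 1 bp
  141→155: 14 bp
  155→156: 1 bp
  156→162: 6 bp
  162→175: 13 bp
  175→191: 16 bp
  191→193: 2 bp
  193→200: 7 bp
  200→207: 7 bp
  207→17 (wrap): 213-207+17 = 23 bp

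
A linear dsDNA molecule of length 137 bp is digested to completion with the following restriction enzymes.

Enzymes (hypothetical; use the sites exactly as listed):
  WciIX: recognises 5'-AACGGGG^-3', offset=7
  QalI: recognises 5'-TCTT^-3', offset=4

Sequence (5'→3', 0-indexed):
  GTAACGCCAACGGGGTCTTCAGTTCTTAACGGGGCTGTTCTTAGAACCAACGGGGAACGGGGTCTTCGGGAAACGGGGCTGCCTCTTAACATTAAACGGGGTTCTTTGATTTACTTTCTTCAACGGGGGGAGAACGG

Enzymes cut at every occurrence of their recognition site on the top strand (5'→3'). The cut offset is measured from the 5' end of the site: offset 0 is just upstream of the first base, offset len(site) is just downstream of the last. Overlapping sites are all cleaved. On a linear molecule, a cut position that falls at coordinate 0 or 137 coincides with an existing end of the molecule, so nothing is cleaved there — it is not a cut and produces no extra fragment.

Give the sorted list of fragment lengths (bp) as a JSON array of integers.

Per-enzyme occurrences:
  WciIX AACGGGG/7: at [8, 27, 48, 55, 71, 94, 121] ⇒ [15, 34, 55, 62, 78, 101, 128]
  QalI TCTT/4: at [15, 23, 38, 62, 83, 102, 116] ⇒ [19, 27, 42, 66, 87, 106, 120]

Pooled cuts: [15, 19, 27, 34, 42, 55, 62, 66, 78, 87, 101, 106, 120, 128]

Fragments:
  [0,15): 15 bp
  [15,19): 4 bp
  [19,27): 8 bp
  [27,34): 7 bp
  [34,42): 8 bp
  [42,55): 13 bp
  [55,62): 7 bp
  [62,66): 4 bp
  [66,78): 12 bp
  [78,87): 9 bp
  [87,101): 14 bp
  [101,106): 5 bp
  [106,120): 14 bp
  [120,128): 8 bp
  [128,137): 9 bp

[4,4,5,7,7,8,8,8,9,9,12,13,14,14,15]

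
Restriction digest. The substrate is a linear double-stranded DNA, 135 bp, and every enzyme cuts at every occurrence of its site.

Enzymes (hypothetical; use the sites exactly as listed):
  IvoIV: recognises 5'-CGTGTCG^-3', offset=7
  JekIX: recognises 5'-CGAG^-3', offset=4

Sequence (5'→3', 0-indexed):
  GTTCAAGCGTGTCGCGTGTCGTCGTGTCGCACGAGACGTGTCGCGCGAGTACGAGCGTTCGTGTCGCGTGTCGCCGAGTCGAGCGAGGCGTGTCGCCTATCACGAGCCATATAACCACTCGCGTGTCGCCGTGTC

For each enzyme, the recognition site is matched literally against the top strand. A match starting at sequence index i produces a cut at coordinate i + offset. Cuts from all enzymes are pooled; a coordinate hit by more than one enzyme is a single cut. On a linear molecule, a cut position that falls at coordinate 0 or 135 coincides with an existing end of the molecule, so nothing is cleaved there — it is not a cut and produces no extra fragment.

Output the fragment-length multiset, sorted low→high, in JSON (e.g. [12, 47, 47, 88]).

[4,5,5,6,6,6,7,7,7,8,8,8,11,11,14,22]

Per-enzyme occurrences:
  IvoIV (CGTGTCG, off=7): starts [7, 14, 22, 36, 59, 66, 88, 121] → cuts [14, 21, 29, 43, 66, 73, 95, 128]
  JekIX (CGAG, off=4): starts [31, 45, 51, 74, 79, 83, 102] → cuts [35, 49, 55, 78, 83, 87, 106]

All cut coordinates (distinct, sorted): [14, 21, 29, 35, 43, 49, 55, 66, 73, 78, 83, 87, 95, 106, 128]

Fragment lengths:
  [0,14): 14 bp
  [14,21): 7 bp
  [21,29): 8 bp
  [29,35): 6 bp
  [35,43): 8 bp
  [43,49): 6 bp
  [49,55): 6 bp
  [55,66): 11 bp
  [66,73): 7 bp
  [73,78): 5 bp
  [78,83): 5 bp
  [83,87): 4 bp
  [87,95): 8 bp
  [95,106): 11 bp
  [106,128): 22 bp
  [128,135): 7 bp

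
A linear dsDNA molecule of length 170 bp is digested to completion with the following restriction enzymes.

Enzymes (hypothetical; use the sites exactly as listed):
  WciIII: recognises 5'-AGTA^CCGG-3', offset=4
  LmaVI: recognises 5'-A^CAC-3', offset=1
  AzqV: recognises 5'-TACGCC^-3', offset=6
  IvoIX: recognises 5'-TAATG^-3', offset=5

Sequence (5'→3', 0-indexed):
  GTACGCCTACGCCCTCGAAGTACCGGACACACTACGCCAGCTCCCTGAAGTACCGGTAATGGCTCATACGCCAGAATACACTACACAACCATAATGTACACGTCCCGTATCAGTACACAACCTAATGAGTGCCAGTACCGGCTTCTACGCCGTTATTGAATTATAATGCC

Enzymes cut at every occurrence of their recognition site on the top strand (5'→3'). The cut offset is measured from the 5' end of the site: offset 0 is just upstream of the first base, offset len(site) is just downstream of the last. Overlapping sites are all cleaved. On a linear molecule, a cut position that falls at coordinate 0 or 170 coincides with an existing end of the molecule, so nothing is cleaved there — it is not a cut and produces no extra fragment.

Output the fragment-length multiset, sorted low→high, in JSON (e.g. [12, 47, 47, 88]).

[2,2,2,5,5,6,6,7,9,9,9,10,11,12,13,14,14,17,17]

Per-enzyme occurrences:
  WciIII AGTACCGG/4: at [18, 48, 133] ⇒ [22, 52, 137]
  LmaVI ACAC/1: at [26, 28, 77, 82, 97, 114] ⇒ [27, 29, 78, 83, 98, 115]
  AzqV TACGCC/6: at [1, 7, 32, 66, 145] ⇒ [7, 13, 38, 72, 151]
  IvoIX TAATG/5: at [56, 91, 122, 163] ⇒ [61, 96, 127, 168]

All cut coordinates (distinct, sorted): [7, 13, 22, 27, 29, 38, 52, 61, 72, 78, 83, 96, 98, 115, 127, 137, 151, 168]

Fragment lengths:
  [0,7): 7 bp
  [7,13): 6 bp
  [13,22): 9 bp
  [22,27): 5 bp
  [27,29): 2 bp
  [29,38): 9 bp
  [38,52): 14 bp
  [52,61): 9 bp
  [61,72): 11 bp
  [72,78): 6 bp
  [78,83): 5 bp
  [83,96): 13 bp
  [96,98): 2 bp
  [98,115): 17 bp
  [115,127): 12 bp
  [127,137): 10 bp
  [137,151): 14 bp
  [151,168): 17 bp
  [168,170): 2 bp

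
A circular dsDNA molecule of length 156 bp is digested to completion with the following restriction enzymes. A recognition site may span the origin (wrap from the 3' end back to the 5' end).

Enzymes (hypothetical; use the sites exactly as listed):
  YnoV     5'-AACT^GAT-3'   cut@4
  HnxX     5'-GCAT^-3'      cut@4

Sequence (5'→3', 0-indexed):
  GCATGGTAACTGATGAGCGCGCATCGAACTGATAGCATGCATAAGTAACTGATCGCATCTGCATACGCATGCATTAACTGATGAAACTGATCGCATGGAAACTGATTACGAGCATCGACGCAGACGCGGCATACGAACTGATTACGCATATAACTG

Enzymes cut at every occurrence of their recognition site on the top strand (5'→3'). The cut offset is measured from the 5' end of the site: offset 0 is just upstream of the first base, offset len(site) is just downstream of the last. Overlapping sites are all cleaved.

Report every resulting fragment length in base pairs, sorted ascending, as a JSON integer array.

Site scan:
  YnoV (AACTGAT, off=4): starts [7, 26, 46, 75, 84, 99, 135] → cuts [11, 30, 50, 79, 88, 103, 139]
  HnxX (GCAT, off=4): starts [0, 20, 34, 38, 54, 60, 66, 70, 92, 111, 128, 145] → cuts [4, 24, 38, 42, 58, 64, 70, 74, 96, 115, 132, 149]

Pooled cuts: [4, 11, 24, 30, 38, 42, 50, 58, 64, 70, 74, 79, 88, 96, 103, 115, 132, 139, 149]

Fragment lengths:
  4→11: 7 bp
  11→24: 13 bp
  24→30: 6 bp
  30→38: 8 bp
  38→42: 4 bp
  42→50: 8 bp
  50→58: 8 bp
  58→64: 6 bp
  64→70: 6 bp
  70→74: 4 bp
  74→79: 5 bp
  79→88: 9 bp
  88→96: 8 bp
  96→103: 7 bp
  103→115: 12 bp
  115→132: 17 bp
  132→139: 7 bp
  139→149: 10 bp
  149→4 (wrap): 156-149+4 = 11 bp

[4,4,5,6,6,6,7,7,7,8,8,8,8,9,10,11,12,13,17]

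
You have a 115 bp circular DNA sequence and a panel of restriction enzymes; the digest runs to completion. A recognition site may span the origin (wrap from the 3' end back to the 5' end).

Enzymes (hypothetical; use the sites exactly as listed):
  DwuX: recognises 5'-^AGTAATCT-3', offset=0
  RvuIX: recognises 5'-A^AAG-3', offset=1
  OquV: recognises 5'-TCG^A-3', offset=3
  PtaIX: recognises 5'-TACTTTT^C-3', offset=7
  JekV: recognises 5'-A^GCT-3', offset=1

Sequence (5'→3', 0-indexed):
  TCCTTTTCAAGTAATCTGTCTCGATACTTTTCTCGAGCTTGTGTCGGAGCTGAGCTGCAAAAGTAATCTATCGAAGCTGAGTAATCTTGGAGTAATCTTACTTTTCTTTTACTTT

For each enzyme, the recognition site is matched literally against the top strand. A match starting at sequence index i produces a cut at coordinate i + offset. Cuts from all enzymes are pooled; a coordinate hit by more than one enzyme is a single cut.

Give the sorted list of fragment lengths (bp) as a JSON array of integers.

[1,1,2,4,4,5,7,8,8,11,11,12,12,14,15]

Per-enzyme occurrences:
  DwuX (AGTAATCT, off=0): starts [9, 61, 79, 90] → cuts [9, 61, 79, 90]
  RvuIX (AAAG, off=1): starts [59] → cuts [60]
  OquV (TCGA, off=3): starts [20, 32, 70] → cuts [23, 35, 73]
  PtaIX (TACTTTTC, off=7): starts [24, 98, 109] → cuts [1, 31, 105]
  JekV (AGCT, off=1): starts [35, 47, 52, 74] → cuts [36, 48, 53, 75]

All cut coordinates (distinct, sorted): [1, 9, 23, 31, 35, 36, 48, 53, 60, 61, 73, 75, 79, 90, 105]

Fragment lengths:
  1→9: 8 bp
  9→23: 14 bp
  23→31: 8 bp
  31→35: 4 bp
  35→36: 1 bp
  36→48: 12 bp
  48→53: 5 bp
  53→60: 7 bp
  60→61: 1 bp
  61→73: 12 bp
  73→75: 2 bp
  75→79: 4 bp
  79→90: 11 bp
  90→105: 15 bp
  105→1 (wrap): 115-105+1 = 11 bp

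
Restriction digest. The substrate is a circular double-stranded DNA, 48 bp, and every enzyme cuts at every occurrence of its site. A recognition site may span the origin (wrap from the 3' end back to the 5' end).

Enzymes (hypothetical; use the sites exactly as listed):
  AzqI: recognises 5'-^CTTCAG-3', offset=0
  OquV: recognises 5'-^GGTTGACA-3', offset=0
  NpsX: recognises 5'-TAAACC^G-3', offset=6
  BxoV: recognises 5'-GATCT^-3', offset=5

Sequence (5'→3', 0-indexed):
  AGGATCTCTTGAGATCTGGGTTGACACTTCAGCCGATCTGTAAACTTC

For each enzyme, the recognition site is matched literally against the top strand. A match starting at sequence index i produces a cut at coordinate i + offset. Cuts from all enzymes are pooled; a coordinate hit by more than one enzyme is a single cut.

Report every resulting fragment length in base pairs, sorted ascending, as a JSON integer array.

Per-enzyme occurrences:
  AzqI (CTTCAG, off=0): starts [26, 44] → cuts [26, 44]
  OquV (GGTTGACA, off=0): starts [18] → cuts [18]
  NpsX (TAAACCG, off=6): no sites
  BxoV (GATCT, off=5): starts [2, 12, 34] → cuts [7, 17, 39]

Pooled cuts: [7, 17, 18, 26, 39, 44]

Fragments:
  7→17: 10 bp
  17→18: 1 bp
  18→26: 8 bp
  26→39: 13 bp
  39→44: 5 bp
  44→7 (wrap): 48-44+7 = 11 bp

[1,5,8,10,11,13]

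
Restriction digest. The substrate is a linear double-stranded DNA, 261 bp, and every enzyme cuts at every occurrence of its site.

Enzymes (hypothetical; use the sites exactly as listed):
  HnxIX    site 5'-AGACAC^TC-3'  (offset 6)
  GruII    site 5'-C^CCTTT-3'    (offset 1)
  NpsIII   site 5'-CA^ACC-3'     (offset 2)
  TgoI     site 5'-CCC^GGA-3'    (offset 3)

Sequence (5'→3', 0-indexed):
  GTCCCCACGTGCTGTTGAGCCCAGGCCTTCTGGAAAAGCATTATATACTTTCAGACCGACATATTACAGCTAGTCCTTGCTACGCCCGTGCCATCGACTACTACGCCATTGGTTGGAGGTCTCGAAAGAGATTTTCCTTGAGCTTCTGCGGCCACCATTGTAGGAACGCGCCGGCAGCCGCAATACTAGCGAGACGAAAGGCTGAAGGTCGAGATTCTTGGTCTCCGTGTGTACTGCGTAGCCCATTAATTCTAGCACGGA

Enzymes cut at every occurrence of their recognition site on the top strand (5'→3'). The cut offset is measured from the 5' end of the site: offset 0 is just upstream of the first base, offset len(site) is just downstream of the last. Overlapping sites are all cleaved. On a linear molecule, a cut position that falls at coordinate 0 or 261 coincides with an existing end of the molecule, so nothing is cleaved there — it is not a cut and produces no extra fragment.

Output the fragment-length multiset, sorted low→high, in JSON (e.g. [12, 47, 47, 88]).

Site scan:
  HnxIX (AGACACTC, off=6): no sites
  GruII (CCCTTT, off=1): no sites
  NpsIII (CAACC, off=2): no sites
  TgoI (CCCGGA, off=3): no sites

All cut coordinates (distinct, sorted): ∅

Fragment lengths:
  no cuts → one linear fragment of 261 bp

[261]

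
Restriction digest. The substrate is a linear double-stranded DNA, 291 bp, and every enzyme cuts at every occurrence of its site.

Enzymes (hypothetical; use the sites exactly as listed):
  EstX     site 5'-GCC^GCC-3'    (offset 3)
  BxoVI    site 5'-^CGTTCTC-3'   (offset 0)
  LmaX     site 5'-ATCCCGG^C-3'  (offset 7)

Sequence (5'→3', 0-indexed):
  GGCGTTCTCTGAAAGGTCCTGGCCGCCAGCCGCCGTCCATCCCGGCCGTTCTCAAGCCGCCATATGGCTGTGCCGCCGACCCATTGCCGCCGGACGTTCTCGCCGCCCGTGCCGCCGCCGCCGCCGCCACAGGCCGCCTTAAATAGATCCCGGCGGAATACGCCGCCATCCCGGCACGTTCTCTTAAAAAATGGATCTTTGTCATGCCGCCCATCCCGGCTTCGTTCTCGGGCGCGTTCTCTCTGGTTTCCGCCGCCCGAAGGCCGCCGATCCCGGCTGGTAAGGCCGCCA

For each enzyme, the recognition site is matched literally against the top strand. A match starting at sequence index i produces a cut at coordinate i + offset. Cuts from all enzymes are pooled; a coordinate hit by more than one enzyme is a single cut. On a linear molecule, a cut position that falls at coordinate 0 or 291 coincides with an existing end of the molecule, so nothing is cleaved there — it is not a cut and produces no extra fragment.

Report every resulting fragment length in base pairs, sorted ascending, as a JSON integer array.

Per-enzyme occurrences:
  EstX GCCGCC/3: at [21, 28, 55, 71, 85, 101, 110, 113, 116, 119, 122, 132, 161, 205, 251, 262, 284] ⇒ [24, 31, 58, 74, 88, 104, 113, 116, 119, 122, 125, 135, 164, 208, 254, 265, 287]
  BxoVI CGTTCTC/0: at [2, 46, 94, 176, 222, 234] ⇒ [2, 46, 94, 176, 222, 234]
  LmaX ATCCCGGC/7: at [38, 146, 167, 212, 269] ⇒ [45, 153, 174, 219, 276]

All cut coordinates (distinct, sorted): [2, 24, 31, 45, 46, 58, 74, 88, 94, 104, 113, 116, 119, 122, 125, 135, 153, 164, 174, 176, 208, 219, 222, 234, 254, 265, 276, 287]

Fragment lengths:
  [0,2): 2 bp
  [2,24): 22 bp
  [24,31): 7 bp
  [31,45): 14 bp
  [45,46): 1 bp
  [46,58): 12 bp
  [58,74): 16 bp
  [74,88): 14 bp
  [88,94): 6 bp
  [94,104): 10 bp
  [104,113): 9 bp
  [113,116): 3 bp
  [116,119): 3 bp
  [119,122): 3 bp
  [122,125): 3 bp
  [125,135): 10 bp
  [135,153): 18 bp
  [153,164): 11 bp
  [164,174): 10 bp
  [174,176): 2 bp
  [176,208): 32 bp
  [208,219): 11 bp
  [219,222): 3 bp
  [222,234): 12 bp
  [234,254): 20 bp
  [254,265): 11 bp
  [265,276): 11 bp
  [276,287): 11 bp
  [287,291): 4 bp

[1,2,2,3,3,3,3,3,4,6,7,9,10,10,10,11,11,11,11,11,12,12,14,14,16,18,20,22,32]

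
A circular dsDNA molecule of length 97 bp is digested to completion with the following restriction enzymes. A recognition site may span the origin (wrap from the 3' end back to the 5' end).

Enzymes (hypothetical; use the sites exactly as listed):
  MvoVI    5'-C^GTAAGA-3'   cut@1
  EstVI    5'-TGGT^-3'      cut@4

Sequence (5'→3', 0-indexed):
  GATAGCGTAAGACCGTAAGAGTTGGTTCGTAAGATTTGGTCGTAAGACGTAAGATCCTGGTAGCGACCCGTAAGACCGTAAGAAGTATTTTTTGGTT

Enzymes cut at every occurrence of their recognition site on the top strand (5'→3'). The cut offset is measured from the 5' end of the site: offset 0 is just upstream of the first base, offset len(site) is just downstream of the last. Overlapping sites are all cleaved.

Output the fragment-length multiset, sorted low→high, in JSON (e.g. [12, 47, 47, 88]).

[1,2,7,7,8,8,8,12,12,13,19]

Per-enzyme occurrences:
  MvoVI CGTAAGA/1: at [5, 13, 27, 40, 47, 68, 76] ⇒ [6, 14, 28, 41, 48, 69, 77]
  EstVI TGGT/4: at [22, 36, 57, 92] ⇒ [26, 40, 61, 96]

Pooled cuts: [6, 14, 26, 28, 40, 41, 48, 61, 69, 77, 96]

Fragment lengths:
  6→14: 8 bp
  14→26: 12 bp
  26→28: 2 bp
  28→40: 12 bp
  40→41: 1 bp
  41→48: 7 bp
  48→61: 13 bp
  61→69: 8 bp
  69→77: 8 bp
  77→96: 19 bp
  96→6 (wrap): 97-96+6 = 7 bp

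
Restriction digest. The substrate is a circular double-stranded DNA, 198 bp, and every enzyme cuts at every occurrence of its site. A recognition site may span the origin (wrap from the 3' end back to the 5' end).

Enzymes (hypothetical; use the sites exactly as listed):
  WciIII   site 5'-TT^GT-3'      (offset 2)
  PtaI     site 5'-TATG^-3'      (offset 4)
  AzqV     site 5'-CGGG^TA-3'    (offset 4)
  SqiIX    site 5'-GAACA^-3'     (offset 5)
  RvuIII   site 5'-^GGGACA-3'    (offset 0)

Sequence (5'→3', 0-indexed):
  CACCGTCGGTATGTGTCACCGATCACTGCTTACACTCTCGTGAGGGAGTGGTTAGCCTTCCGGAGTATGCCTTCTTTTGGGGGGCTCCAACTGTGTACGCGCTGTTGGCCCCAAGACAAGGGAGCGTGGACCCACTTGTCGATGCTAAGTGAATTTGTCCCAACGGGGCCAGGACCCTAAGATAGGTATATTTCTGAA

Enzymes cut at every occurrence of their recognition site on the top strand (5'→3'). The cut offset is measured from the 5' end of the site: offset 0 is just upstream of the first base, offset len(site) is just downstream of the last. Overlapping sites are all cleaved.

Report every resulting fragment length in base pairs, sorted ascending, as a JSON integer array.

[11,19,44,56,68]

Per-enzyme occurrences:
  WciIII (TTGT, off=2): starts [135, 154] → cuts [137, 156]
  PtaI (TATG, off=4): starts [9, 65] → cuts [13, 69]
  AzqV (CGGGTA, off=4): no sites
  SqiIX (GAACA, off=5): starts [195] → cuts [2]
  RvuIII (GGGACA, off=0): no sites

Pooled cuts: [2, 13, 69, 137, 156]

Fragments:
  2→13: 11 bp
  13→69: 56 bp
  69→137: 68 bp
  137→156: 19 bp
  156→2 (wrap): 198-156+2 = 44 bp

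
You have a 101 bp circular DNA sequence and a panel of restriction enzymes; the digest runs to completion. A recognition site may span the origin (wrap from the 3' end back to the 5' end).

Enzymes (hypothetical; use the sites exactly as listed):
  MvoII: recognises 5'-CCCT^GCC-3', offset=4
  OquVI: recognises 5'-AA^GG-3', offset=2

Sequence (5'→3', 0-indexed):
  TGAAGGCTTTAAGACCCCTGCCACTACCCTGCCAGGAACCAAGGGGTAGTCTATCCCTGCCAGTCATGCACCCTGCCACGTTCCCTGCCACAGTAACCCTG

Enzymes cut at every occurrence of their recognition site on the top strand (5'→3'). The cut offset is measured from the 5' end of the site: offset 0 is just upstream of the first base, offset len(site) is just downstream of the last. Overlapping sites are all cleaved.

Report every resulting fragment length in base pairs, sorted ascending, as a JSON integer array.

Per-enzyme occurrences:
  MvoII (CCCTGCC, off=4): starts [15, 26, 54, 70, 82] → cuts [19, 30, 58, 74, 86]
  OquVI (AAGG, off=2): starts [2, 40] → cuts [4, 42]

All cut coordinates (distinct, sorted): [4, 19, 30, 42, 58, 74, 86]

Fragments:
  4→19: 15 bp
  19→30: 11 bp
  30→42: 12 bp
  42→58: 16 bp
  58→74: 16 bp
  74→86: 12 bp
  86→4 (wrap): 101-86+4 = 19 bp

[11,12,12,15,16,16,19]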